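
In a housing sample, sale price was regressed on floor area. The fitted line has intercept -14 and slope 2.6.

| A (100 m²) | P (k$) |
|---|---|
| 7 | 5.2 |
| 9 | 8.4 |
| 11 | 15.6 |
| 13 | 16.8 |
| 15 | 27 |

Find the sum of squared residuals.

A=7: P̂ = -14 + 2.6·7 = 4.2; r = 5.2 − 4.2 = 1
A=9: P̂ = -14 + 2.6·9 = 9.4; r = 8.4 − 9.4 = -1
A=11: P̂ = -14 + 2.6·11 = 14.6; r = 15.6 − 14.6 = 1
A=13: P̂ = -14 + 2.6·13 = 19.8; r = 16.8 − 19.8 = -3
A=15: P̂ = -14 + 2.6·15 = 25; r = 27 − 25 = 2
SSE = 1 + 1 + 1 + 9 + 4 = 16

SSE = 16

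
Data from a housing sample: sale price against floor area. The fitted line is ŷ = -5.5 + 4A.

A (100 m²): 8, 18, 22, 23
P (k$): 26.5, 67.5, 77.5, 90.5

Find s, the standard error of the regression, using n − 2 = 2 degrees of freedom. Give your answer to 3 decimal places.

A=8: ŷ = -5.5 + 4·8 = 26.5; e = 26.5 − 26.5 = 0
A=18: ŷ = -5.5 + 4·18 = 66.5; e = 67.5 − 66.5 = 1
A=22: ŷ = -5.5 + 4·22 = 82.5; e = 77.5 − 82.5 = -5
A=23: ŷ = -5.5 + 4·23 = 86.5; e = 90.5 − 86.5 = 4
SSE = 0 + 1 + 25 + 16 = 42
s = √(42/2) = √21 ≈ 4.583

s = 4.583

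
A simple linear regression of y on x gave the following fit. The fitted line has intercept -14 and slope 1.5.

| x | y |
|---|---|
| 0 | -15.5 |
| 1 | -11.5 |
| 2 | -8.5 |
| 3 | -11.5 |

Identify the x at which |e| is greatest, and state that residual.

x = 2, e = 2.5

x=0: ŷ = -14 + 1.5·0 = -14; e = -15.5 − (-14) = -1.5
x=1: ŷ = -14 + 1.5·1 = -12.5; e = -11.5 − (-12.5) = 1
x=2: ŷ = -14 + 1.5·2 = -11; e = -8.5 − (-11) = 2.5
x=3: ŷ = -14 + 1.5·3 = -9.5; e = -11.5 − (-9.5) = -2
Largest |e| is 2.5 at x = 2, residual 2.5.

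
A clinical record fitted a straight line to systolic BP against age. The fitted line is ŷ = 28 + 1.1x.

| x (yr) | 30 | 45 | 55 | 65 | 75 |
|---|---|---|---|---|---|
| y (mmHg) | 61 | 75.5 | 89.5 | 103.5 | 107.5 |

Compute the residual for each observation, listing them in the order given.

0, -2, 1, 4, -3

x=30: ŷ = 28 + 1.1·30 = 61; r = 61 − 61 = 0
x=45: ŷ = 28 + 1.1·45 = 77.5; r = 75.5 − 77.5 = -2
x=55: ŷ = 28 + 1.1·55 = 88.5; r = 89.5 − 88.5 = 1
x=65: ŷ = 28 + 1.1·65 = 99.5; r = 103.5 − 99.5 = 4
x=75: ŷ = 28 + 1.1·75 = 110.5; r = 107.5 − 110.5 = -3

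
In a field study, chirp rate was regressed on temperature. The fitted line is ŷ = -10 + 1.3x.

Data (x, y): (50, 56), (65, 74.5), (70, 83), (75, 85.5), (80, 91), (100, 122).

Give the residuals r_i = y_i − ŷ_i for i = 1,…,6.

x=50: ŷ = -10 + 1.3·50 = 55; r = 56 − 55 = 1
x=65: ŷ = -10 + 1.3·65 = 74.5; r = 74.5 − 74.5 = 0
x=70: ŷ = -10 + 1.3·70 = 81; r = 83 − 81 = 2
x=75: ŷ = -10 + 1.3·75 = 87.5; r = 85.5 − 87.5 = -2
x=80: ŷ = -10 + 1.3·80 = 94; r = 91 − 94 = -3
x=100: ŷ = -10 + 1.3·100 = 120; r = 122 − 120 = 2

1, 0, 2, -2, -3, 2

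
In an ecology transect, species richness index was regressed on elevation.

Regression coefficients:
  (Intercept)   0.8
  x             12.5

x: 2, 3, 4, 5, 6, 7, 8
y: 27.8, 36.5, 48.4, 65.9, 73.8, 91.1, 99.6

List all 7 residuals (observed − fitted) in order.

x=2: ŷ = 0.8 + 12.5·2 = 25.8; e = 27.8 − 25.8 = 2
x=3: ŷ = 0.8 + 12.5·3 = 38.3; e = 36.5 − 38.3 = -1.8
x=4: ŷ = 0.8 + 12.5·4 = 50.8; e = 48.4 − 50.8 = -2.4
x=5: ŷ = 0.8 + 12.5·5 = 63.3; e = 65.9 − 63.3 = 2.6
x=6: ŷ = 0.8 + 12.5·6 = 75.8; e = 73.8 − 75.8 = -2
x=7: ŷ = 0.8 + 12.5·7 = 88.3; e = 91.1 − 88.3 = 2.8
x=8: ŷ = 0.8 + 12.5·8 = 100.8; e = 99.6 − 100.8 = -1.2

2, -1.8, -2.4, 2.6, -2, 2.8, -1.2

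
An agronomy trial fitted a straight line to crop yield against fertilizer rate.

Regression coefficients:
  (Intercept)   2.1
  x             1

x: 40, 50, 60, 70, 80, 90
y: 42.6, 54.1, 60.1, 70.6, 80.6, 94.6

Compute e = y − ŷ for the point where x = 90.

e = 2.5

ŷ = 2.1 + 90 = 92.1
e = 94.6 − 92.1 = 2.5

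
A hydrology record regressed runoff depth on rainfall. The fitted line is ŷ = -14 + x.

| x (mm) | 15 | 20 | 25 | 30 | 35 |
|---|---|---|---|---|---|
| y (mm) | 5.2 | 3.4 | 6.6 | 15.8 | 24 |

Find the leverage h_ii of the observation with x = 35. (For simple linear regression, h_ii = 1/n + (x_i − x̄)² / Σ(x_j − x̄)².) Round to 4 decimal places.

h = 0.6000

x̄ = (15 + 20 + 25 + 30 + 35)/5 = 25
Σ(x − x̄)² = 100 + 25 + 0 + 25 + 100 = 250
h = 1/5 + (10)²/250 = 0.2 + 0.4 = 0.6000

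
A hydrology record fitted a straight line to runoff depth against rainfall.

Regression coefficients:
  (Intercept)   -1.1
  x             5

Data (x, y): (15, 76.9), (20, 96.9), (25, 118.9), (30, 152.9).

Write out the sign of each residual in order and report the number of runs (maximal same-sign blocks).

x=15: ŷ = -1.1 + 5·15 = 73.9; e = 76.9 − 73.9 = 3
x=20: ŷ = -1.1 + 5·20 = 98.9; e = 96.9 − 98.9 = -2
x=25: ŷ = -1.1 + 5·25 = 123.9; e = 118.9 − 123.9 = -5
x=30: ŷ = -1.1 + 5·30 = 148.9; e = 152.9 − 148.9 = 4
Signs: + − − +
Runs: +×1, −×2, +×1 → 3

3 runs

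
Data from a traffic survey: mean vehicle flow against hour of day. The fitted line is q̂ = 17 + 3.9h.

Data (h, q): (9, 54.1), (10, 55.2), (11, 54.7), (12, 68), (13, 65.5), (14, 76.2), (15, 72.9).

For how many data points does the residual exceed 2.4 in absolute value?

h=9: q̂ = 17 + 3.9·9 = 52.1; e = 54.1 − 52.1 = 2
h=10: q̂ = 17 + 3.9·10 = 56; e = 55.2 − 56 = -0.8
h=11: q̂ = 17 + 3.9·11 = 59.9; e = 54.7 − 59.9 = -5.2
h=12: q̂ = 17 + 3.9·12 = 63.8; e = 68 − 63.8 = 4.2
h=13: q̂ = 17 + 3.9·13 = 67.7; e = 65.5 − 67.7 = -2.2
h=14: q̂ = 17 + 3.9·14 = 71.6; e = 76.2 − 71.6 = 4.6
h=15: q̂ = 17 + 3.9·15 = 75.5; e = 72.9 − 75.5 = -2.6
|e| > 2.4: h=11 (|e|=5.2), h=12 (|e|=4.2), h=14 (|e|=4.6), h=15 (|e|=2.6) → 4

4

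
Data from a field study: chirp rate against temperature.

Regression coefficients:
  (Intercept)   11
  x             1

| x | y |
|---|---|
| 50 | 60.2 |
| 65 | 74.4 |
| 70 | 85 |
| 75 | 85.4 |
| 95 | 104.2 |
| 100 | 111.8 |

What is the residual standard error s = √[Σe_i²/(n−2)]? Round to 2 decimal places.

s = 2.42

x=50: ŷ = 11 + 50 = 61; e = 60.2 − 61 = -0.8
x=65: ŷ = 11 + 65 = 76; e = 74.4 − 76 = -1.6
x=70: ŷ = 11 + 70 = 81; e = 85 − 81 = 4
x=75: ŷ = 11 + 75 = 86; e = 85.4 − 86 = -0.6
x=95: ŷ = 11 + 95 = 106; e = 104.2 − 106 = -1.8
x=100: ŷ = 11 + 100 = 111; e = 111.8 − 111 = 0.8
SSE = 0.64 + 2.56 + 16 + 0.36 + 3.24 + 0.64 = 23.44
s = √(23.44/4) = √5.86 ≈ 2.42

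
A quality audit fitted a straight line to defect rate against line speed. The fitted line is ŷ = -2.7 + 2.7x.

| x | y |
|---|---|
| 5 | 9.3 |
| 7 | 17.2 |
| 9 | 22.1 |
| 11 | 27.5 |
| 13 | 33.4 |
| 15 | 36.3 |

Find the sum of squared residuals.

SSE = 7

x=5: ŷ = -2.7 + 2.7·5 = 10.8; e = 9.3 − 10.8 = -1.5
x=7: ŷ = -2.7 + 2.7·7 = 16.2; e = 17.2 − 16.2 = 1
x=9: ŷ = -2.7 + 2.7·9 = 21.6; e = 22.1 − 21.6 = 0.5
x=11: ŷ = -2.7 + 2.7·11 = 27; e = 27.5 − 27 = 0.5
x=13: ŷ = -2.7 + 2.7·13 = 32.4; e = 33.4 − 32.4 = 1
x=15: ŷ = -2.7 + 2.7·15 = 37.8; e = 36.3 − 37.8 = -1.5
SSE = 2.25 + 1 + 0.25 + 0.25 + 1 + 2.25 = 7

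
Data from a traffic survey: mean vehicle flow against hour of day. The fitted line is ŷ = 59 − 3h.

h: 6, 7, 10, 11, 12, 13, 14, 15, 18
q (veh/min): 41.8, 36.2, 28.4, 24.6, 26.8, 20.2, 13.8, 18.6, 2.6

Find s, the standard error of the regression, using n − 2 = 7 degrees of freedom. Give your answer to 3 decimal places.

s = 2.875

h=6: ŷ = 59 − 3·6 = 41; r = 41.8 − 41 = 0.8
h=7: ŷ = 59 − 3·7 = 38; r = 36.2 − 38 = -1.8
h=10: ŷ = 59 − 3·10 = 29; r = 28.4 − 29 = -0.6
h=11: ŷ = 59 − 3·11 = 26; r = 24.6 − 26 = -1.4
h=12: ŷ = 59 − 3·12 = 23; r = 26.8 − 23 = 3.8
h=13: ŷ = 59 − 3·13 = 20; r = 20.2 − 20 = 0.2
h=14: ŷ = 59 − 3·14 = 17; r = 13.8 − 17 = -3.2
h=15: ŷ = 59 − 3·15 = 14; r = 18.6 − 14 = 4.6
h=18: ŷ = 59 − 3·18 = 5; r = 2.6 − 5 = -2.4
SSE = 0.64 + 3.24 + 0.36 + 1.96 + 14.44 + 0.04 + 10.24 + 21.16 + 5.76 = 57.84
s = √(57.84/7) = √8.26286 ≈ 2.875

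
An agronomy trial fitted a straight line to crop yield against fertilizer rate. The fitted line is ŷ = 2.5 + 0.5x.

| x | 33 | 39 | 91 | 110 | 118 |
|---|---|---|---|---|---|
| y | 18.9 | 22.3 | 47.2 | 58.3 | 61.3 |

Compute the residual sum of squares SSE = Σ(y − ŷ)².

SSE = 1.42

x=33: ŷ = 2.5 + 0.5·33 = 19; e = 18.9 − 19 = -0.1
x=39: ŷ = 2.5 + 0.5·39 = 22; e = 22.3 − 22 = 0.3
x=91: ŷ = 2.5 + 0.5·91 = 48; e = 47.2 − 48 = -0.8
x=110: ŷ = 2.5 + 0.5·110 = 57.5; e = 58.3 − 57.5 = 0.8
x=118: ŷ = 2.5 + 0.5·118 = 61.5; e = 61.3 − 61.5 = -0.2
SSE = 0.01 + 0.09 + 0.64 + 0.64 + 0.04 = 1.42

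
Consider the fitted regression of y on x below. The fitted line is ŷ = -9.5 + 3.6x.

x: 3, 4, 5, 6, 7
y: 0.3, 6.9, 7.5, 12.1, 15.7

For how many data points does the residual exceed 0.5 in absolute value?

3

x=3: ŷ = -9.5 + 3.6·3 = 1.3; r = 0.3 − 1.3 = -1
x=4: ŷ = -9.5 + 3.6·4 = 4.9; r = 6.9 − 4.9 = 2
x=5: ŷ = -9.5 + 3.6·5 = 8.5; r = 7.5 − 8.5 = -1
x=6: ŷ = -9.5 + 3.6·6 = 12.1; r = 12.1 − 12.1 = 0
x=7: ŷ = -9.5 + 3.6·7 = 15.7; r = 15.7 − 15.7 = 0
|r| > 0.5: x=3 (|r|=1), x=4 (|r|=2), x=5 (|r|=1) → 3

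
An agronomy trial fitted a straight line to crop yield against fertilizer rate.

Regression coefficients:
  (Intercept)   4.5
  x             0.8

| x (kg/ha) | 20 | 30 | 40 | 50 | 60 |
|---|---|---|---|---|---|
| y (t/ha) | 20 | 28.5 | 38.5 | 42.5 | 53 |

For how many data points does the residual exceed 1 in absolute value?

2

x=20: ŷ = 4.5 + 0.8·20 = 20.5; e = 20 − 20.5 = -0.5
x=30: ŷ = 4.5 + 0.8·30 = 28.5; e = 28.5 − 28.5 = 0
x=40: ŷ = 4.5 + 0.8·40 = 36.5; e = 38.5 − 36.5 = 2
x=50: ŷ = 4.5 + 0.8·50 = 44.5; e = 42.5 − 44.5 = -2
x=60: ŷ = 4.5 + 0.8·60 = 52.5; e = 53 − 52.5 = 0.5
|e| > 1: x=40 (|e|=2), x=50 (|e|=2) → 2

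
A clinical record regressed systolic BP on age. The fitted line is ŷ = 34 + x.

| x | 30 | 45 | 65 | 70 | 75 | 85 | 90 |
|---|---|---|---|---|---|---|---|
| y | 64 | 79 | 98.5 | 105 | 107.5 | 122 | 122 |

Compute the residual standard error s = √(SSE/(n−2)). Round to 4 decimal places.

x=30: ŷ = 34 + 30 = 64; e = 64 − 64 = 0
x=45: ŷ = 34 + 45 = 79; e = 79 − 79 = 0
x=65: ŷ = 34 + 65 = 99; e = 98.5 − 99 = -0.5
x=70: ŷ = 34 + 70 = 104; e = 105 − 104 = 1
x=75: ŷ = 34 + 75 = 109; e = 107.5 − 109 = -1.5
x=85: ŷ = 34 + 85 = 119; e = 122 − 119 = 3
x=90: ŷ = 34 + 90 = 124; e = 122 − 124 = -2
SSE = 0 + 0 + 0.25 + 1 + 2.25 + 9 + 4 = 16.5
s = √(16.5/5) = √3.3 ≈ 1.8166

s = 1.8166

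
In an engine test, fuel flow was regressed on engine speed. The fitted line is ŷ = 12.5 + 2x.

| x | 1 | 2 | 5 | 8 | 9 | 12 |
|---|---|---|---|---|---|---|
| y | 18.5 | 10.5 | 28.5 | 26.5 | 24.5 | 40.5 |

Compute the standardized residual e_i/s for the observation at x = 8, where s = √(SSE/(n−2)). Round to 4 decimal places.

-0.3333

x=1: ŷ = 12.5 + 2·1 = 14.5; e = 18.5 − 14.5 = 4
x=2: ŷ = 12.5 + 2·2 = 16.5; e = 10.5 − 16.5 = -6
x=5: ŷ = 12.5 + 2·5 = 22.5; e = 28.5 − 22.5 = 6
x=8: ŷ = 12.5 + 2·8 = 28.5; e = 26.5 − 28.5 = -2
x=9: ŷ = 12.5 + 2·9 = 30.5; e = 24.5 − 30.5 = -6
x=12: ŷ = 12.5 + 2·12 = 36.5; e = 40.5 − 36.5 = 4
SSE = 16 + 36 + 36 + 4 + 36 + 16 = 144
s = √(144/4) = 6
e/s = -2 / 6 = -0.3333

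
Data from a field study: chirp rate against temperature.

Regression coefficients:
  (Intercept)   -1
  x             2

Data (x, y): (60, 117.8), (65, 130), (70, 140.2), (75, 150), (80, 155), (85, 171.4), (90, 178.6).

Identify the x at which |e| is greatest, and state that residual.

x = 80, e = -4

x=60: ŷ = -1 + 2·60 = 119; e = 117.8 − 119 = -1.2
x=65: ŷ = -1 + 2·65 = 129; e = 130 − 129 = 1
x=70: ŷ = -1 + 2·70 = 139; e = 140.2 − 139 = 1.2
x=75: ŷ = -1 + 2·75 = 149; e = 150 − 149 = 1
x=80: ŷ = -1 + 2·80 = 159; e = 155 − 159 = -4
x=85: ŷ = -1 + 2·85 = 169; e = 171.4 − 169 = 2.4
x=90: ŷ = -1 + 2·90 = 179; e = 178.6 − 179 = -0.4
Largest |e| is 4 at x = 80, residual -4.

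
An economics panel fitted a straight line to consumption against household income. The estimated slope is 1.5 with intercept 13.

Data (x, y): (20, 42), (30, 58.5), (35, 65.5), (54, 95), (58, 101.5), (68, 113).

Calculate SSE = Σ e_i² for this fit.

x=20: ŷ = 13 + 1.5·20 = 43; e = 42 − 43 = -1
x=30: ŷ = 13 + 1.5·30 = 58; e = 58.5 − 58 = 0.5
x=35: ŷ = 13 + 1.5·35 = 65.5; e = 65.5 − 65.5 = 0
x=54: ŷ = 13 + 1.5·54 = 94; e = 95 − 94 = 1
x=58: ŷ = 13 + 1.5·58 = 100; e = 101.5 − 100 = 1.5
x=68: ŷ = 13 + 1.5·68 = 115; e = 113 − 115 = -2
SSE = 1 + 0.25 + 0 + 1 + 2.25 + 4 = 8.5

SSE = 8.5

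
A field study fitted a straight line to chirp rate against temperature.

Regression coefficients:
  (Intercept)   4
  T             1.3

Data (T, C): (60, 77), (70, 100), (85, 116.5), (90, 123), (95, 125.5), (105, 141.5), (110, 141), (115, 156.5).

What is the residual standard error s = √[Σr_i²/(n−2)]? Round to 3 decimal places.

s = 4.243

T=60: Ĉ = 4 + 1.3·60 = 82; r = 77 − 82 = -5
T=70: Ĉ = 4 + 1.3·70 = 95; r = 100 − 95 = 5
T=85: Ĉ = 4 + 1.3·85 = 114.5; r = 116.5 − 114.5 = 2
T=90: Ĉ = 4 + 1.3·90 = 121; r = 123 − 121 = 2
T=95: Ĉ = 4 + 1.3·95 = 127.5; r = 125.5 − 127.5 = -2
T=105: Ĉ = 4 + 1.3·105 = 140.5; r = 141.5 − 140.5 = 1
T=110: Ĉ = 4 + 1.3·110 = 147; r = 141 − 147 = -6
T=115: Ĉ = 4 + 1.3·115 = 153.5; r = 156.5 − 153.5 = 3
SSE = 25 + 25 + 4 + 4 + 4 + 1 + 36 + 9 = 108
s = √(108/6) = √18 ≈ 4.243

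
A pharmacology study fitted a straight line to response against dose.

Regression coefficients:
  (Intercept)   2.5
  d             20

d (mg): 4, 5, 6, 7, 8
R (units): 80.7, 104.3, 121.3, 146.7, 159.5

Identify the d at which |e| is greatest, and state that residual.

d=4: ŷ = 2.5 + 20·4 = 82.5; e = 80.7 − 82.5 = -1.8
d=5: ŷ = 2.5 + 20·5 = 102.5; e = 104.3 − 102.5 = 1.8
d=6: ŷ = 2.5 + 20·6 = 122.5; e = 121.3 − 122.5 = -1.2
d=7: ŷ = 2.5 + 20·7 = 142.5; e = 146.7 − 142.5 = 4.2
d=8: ŷ = 2.5 + 20·8 = 162.5; e = 159.5 − 162.5 = -3
Largest |e| is 4.2 at d = 7, residual 4.2.

d = 7, e = 4.2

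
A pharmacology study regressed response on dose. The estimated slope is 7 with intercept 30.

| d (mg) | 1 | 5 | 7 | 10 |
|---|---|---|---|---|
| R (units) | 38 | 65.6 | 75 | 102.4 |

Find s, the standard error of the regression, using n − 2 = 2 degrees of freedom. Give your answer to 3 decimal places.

s = 3.400

d=1: R̂ = 30 + 7·1 = 37; e = 38 − 37 = 1
d=5: R̂ = 30 + 7·5 = 65; e = 65.6 − 65 = 0.6
d=7: R̂ = 30 + 7·7 = 79; e = 75 − 79 = -4
d=10: R̂ = 30 + 7·10 = 100; e = 102.4 − 100 = 2.4
SSE = 1 + 0.36 + 16 + 5.76 = 23.12
s = √(23.12/2) = √11.56 ≈ 3.400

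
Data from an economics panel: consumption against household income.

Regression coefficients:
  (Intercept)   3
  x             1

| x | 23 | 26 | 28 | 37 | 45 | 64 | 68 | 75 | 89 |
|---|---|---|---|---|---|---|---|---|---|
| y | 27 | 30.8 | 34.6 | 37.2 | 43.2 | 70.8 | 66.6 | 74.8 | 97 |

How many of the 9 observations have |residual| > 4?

3

x=23: ŷ = 3 + 23 = 26; e = 27 − 26 = 1
x=26: ŷ = 3 + 26 = 29; e = 30.8 − 29 = 1.8
x=28: ŷ = 3 + 28 = 31; e = 34.6 − 31 = 3.6
x=37: ŷ = 3 + 37 = 40; e = 37.2 − 40 = -2.8
x=45: ŷ = 3 + 45 = 48; e = 43.2 − 48 = -4.8
x=64: ŷ = 3 + 64 = 67; e = 70.8 − 67 = 3.8
x=68: ŷ = 3 + 68 = 71; e = 66.6 − 71 = -4.4
x=75: ŷ = 3 + 75 = 78; e = 74.8 − 78 = -3.2
x=89: ŷ = 3 + 89 = 92; e = 97 − 92 = 5
|e| > 4: x=45 (|e|=4.8), x=68 (|e|=4.4), x=89 (|e|=5) → 3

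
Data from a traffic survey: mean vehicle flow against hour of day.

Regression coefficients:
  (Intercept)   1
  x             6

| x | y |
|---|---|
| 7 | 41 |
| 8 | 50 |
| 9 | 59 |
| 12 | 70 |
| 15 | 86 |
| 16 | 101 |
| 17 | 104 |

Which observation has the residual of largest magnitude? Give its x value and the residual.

x=7: ŷ = 1 + 6·7 = 43; r = 41 − 43 = -2
x=8: ŷ = 1 + 6·8 = 49; r = 50 − 49 = 1
x=9: ŷ = 1 + 6·9 = 55; r = 59 − 55 = 4
x=12: ŷ = 1 + 6·12 = 73; r = 70 − 73 = -3
x=15: ŷ = 1 + 6·15 = 91; r = 86 − 91 = -5
x=16: ŷ = 1 + 6·16 = 97; r = 101 − 97 = 4
x=17: ŷ = 1 + 6·17 = 103; r = 104 − 103 = 1
Largest |r| is 5 at x = 15, residual -5.

x = 15, r = -5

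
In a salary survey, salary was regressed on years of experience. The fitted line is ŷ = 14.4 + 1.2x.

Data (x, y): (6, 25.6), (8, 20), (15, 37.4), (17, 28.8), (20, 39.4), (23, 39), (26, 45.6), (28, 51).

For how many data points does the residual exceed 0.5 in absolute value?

7

x=6: ŷ = 14.4 + 1.2·6 = 21.6; r = 25.6 − 21.6 = 4
x=8: ŷ = 14.4 + 1.2·8 = 24; r = 20 − 24 = -4
x=15: ŷ = 14.4 + 1.2·15 = 32.4; r = 37.4 − 32.4 = 5
x=17: ŷ = 14.4 + 1.2·17 = 34.8; r = 28.8 − 34.8 = -6
x=20: ŷ = 14.4 + 1.2·20 = 38.4; r = 39.4 − 38.4 = 1
x=23: ŷ = 14.4 + 1.2·23 = 42; r = 39 − 42 = -3
x=26: ŷ = 14.4 + 1.2·26 = 45.6; r = 45.6 − 45.6 = 0
x=28: ŷ = 14.4 + 1.2·28 = 48; r = 51 − 48 = 3
|r| > 0.5: x=6 (|r|=4), x=8 (|r|=4), x=15 (|r|=5), x=17 (|r|=6), x=20 (|r|=1), x=23 (|r|=3), x=28 (|r|=3) → 7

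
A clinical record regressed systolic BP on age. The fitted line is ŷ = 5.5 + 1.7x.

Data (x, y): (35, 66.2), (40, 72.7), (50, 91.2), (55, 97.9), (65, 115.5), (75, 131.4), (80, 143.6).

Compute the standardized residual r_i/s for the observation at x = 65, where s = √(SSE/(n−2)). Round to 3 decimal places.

-0.337

x=35: ŷ = 5.5 + 1.7·35 = 65; r = 66.2 − 65 = 1.2
x=40: ŷ = 5.5 + 1.7·40 = 73.5; r = 72.7 − 73.5 = -0.8
x=50: ŷ = 5.5 + 1.7·50 = 90.5; r = 91.2 − 90.5 = 0.7
x=55: ŷ = 5.5 + 1.7·55 = 99; r = 97.9 − 99 = -1.1
x=65: ŷ = 5.5 + 1.7·65 = 116; r = 115.5 − 116 = -0.5
x=75: ŷ = 5.5 + 1.7·75 = 133; r = 131.4 − 133 = -1.6
x=80: ŷ = 5.5 + 1.7·80 = 141.5; r = 143.6 − 141.5 = 2.1
SSE = 1.44 + 0.64 + 0.49 + 1.21 + 0.25 + 2.56 + 4.41 = 11
s = √(11/5) = 1.48324
r/s = -0.5 / 1.48324 = -0.337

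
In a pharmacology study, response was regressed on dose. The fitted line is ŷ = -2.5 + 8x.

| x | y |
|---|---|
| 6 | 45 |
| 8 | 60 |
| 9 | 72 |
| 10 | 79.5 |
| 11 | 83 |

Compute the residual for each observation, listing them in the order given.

-0.5, -1.5, 2.5, 2, -2.5

x=6: ŷ = -2.5 + 8·6 = 45.5; r = 45 − 45.5 = -0.5
x=8: ŷ = -2.5 + 8·8 = 61.5; r = 60 − 61.5 = -1.5
x=9: ŷ = -2.5 + 8·9 = 69.5; r = 72 − 69.5 = 2.5
x=10: ŷ = -2.5 + 8·10 = 77.5; r = 79.5 − 77.5 = 2
x=11: ŷ = -2.5 + 8·11 = 85.5; r = 83 − 85.5 = -2.5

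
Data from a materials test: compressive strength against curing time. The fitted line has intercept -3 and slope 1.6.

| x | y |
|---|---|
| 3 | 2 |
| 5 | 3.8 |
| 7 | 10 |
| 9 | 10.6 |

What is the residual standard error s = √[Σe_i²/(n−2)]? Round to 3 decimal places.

x=3: ŷ = -3 + 1.6·3 = 1.8; e = 2 − 1.8 = 0.2
x=5: ŷ = -3 + 1.6·5 = 5; e = 3.8 − 5 = -1.2
x=7: ŷ = -3 + 1.6·7 = 8.2; e = 10 − 8.2 = 1.8
x=9: ŷ = -3 + 1.6·9 = 11.4; e = 10.6 − 11.4 = -0.8
SSE = 0.04 + 1.44 + 3.24 + 0.64 = 5.36
s = √(5.36/2) = √2.68 ≈ 1.637

s = 1.637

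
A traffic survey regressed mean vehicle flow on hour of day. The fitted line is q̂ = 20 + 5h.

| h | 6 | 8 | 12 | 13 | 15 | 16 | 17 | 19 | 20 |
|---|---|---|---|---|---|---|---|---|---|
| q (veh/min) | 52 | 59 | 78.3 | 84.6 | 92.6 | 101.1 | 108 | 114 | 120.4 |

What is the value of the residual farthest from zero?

h=6: q̂ = 20 + 5·6 = 50; e = 52 − 50 = 2
h=8: q̂ = 20 + 5·8 = 60; e = 59 − 60 = -1
h=12: q̂ = 20 + 5·12 = 80; e = 78.3 − 80 = -1.7
h=13: q̂ = 20 + 5·13 = 85; e = 84.6 − 85 = -0.4
h=15: q̂ = 20 + 5·15 = 95; e = 92.6 − 95 = -2.4
h=16: q̂ = 20 + 5·16 = 100; e = 101.1 − 100 = 1.1
h=17: q̂ = 20 + 5·17 = 105; e = 108 − 105 = 3
h=19: q̂ = 20 + 5·19 = 115; e = 114 − 115 = -1
h=20: q̂ = 20 + 5·20 = 120; e = 120.4 − 120 = 0.4
Largest |e| is 3 at h = 17, residual 3.

e = 3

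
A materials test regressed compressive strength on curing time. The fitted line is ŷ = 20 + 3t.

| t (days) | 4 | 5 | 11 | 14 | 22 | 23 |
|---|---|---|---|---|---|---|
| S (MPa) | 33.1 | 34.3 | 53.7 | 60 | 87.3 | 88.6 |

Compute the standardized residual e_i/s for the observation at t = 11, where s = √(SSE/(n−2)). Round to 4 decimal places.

0.4937

t=4: ŷ = 20 + 3·4 = 32; e = 33.1 − 32 = 1.1
t=5: ŷ = 20 + 3·5 = 35; e = 34.3 − 35 = -0.7
t=11: ŷ = 20 + 3·11 = 53; e = 53.7 − 53 = 0.7
t=14: ŷ = 20 + 3·14 = 62; e = 60 − 62 = -2
t=22: ŷ = 20 + 3·22 = 86; e = 87.3 − 86 = 1.3
t=23: ŷ = 20 + 3·23 = 89; e = 88.6 − 89 = -0.4
SSE = 1.21 + 0.49 + 0.49 + 4 + 1.69 + 0.16 = 8.04
s = √(8.04/4) = 1.41774
e/s = 0.7 / 1.41774 = 0.4937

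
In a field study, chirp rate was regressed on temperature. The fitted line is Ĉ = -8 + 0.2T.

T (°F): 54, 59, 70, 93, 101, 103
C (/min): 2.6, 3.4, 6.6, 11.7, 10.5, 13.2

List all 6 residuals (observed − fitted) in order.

T=54: Ĉ = -8 + 0.2·54 = 2.8; e = 2.6 − 2.8 = -0.2
T=59: Ĉ = -8 + 0.2·59 = 3.8; e = 3.4 − 3.8 = -0.4
T=70: Ĉ = -8 + 0.2·70 = 6; e = 6.6 − 6 = 0.6
T=93: Ĉ = -8 + 0.2·93 = 10.6; e = 11.7 − 10.6 = 1.1
T=101: Ĉ = -8 + 0.2·101 = 12.2; e = 10.5 − 12.2 = -1.7
T=103: Ĉ = -8 + 0.2·103 = 12.6; e = 13.2 − 12.6 = 0.6

-0.2, -0.4, 0.6, 1.1, -1.7, 0.6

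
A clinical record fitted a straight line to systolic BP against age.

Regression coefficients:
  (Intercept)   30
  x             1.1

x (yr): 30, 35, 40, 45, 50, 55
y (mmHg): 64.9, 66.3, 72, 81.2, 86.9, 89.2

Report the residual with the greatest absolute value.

x=30: ŷ = 30 + 1.1·30 = 63; r = 64.9 − 63 = 1.9
x=35: ŷ = 30 + 1.1·35 = 68.5; r = 66.3 − 68.5 = -2.2
x=40: ŷ = 30 + 1.1·40 = 74; r = 72 − 74 = -2
x=45: ŷ = 30 + 1.1·45 = 79.5; r = 81.2 − 79.5 = 1.7
x=50: ŷ = 30 + 1.1·50 = 85; r = 86.9 − 85 = 1.9
x=55: ŷ = 30 + 1.1·55 = 90.5; r = 89.2 − 90.5 = -1.3
Largest |r| is 2.2 at x = 35, residual -2.2.

r = -2.2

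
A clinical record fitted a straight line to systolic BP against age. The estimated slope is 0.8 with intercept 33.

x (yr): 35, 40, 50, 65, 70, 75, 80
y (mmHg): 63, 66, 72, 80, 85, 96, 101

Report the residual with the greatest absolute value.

x=35: ŷ = 33 + 0.8·35 = 61; e = 63 − 61 = 2
x=40: ŷ = 33 + 0.8·40 = 65; e = 66 − 65 = 1
x=50: ŷ = 33 + 0.8·50 = 73; e = 72 − 73 = -1
x=65: ŷ = 33 + 0.8·65 = 85; e = 80 − 85 = -5
x=70: ŷ = 33 + 0.8·70 = 89; e = 85 − 89 = -4
x=75: ŷ = 33 + 0.8·75 = 93; e = 96 − 93 = 3
x=80: ŷ = 33 + 0.8·80 = 97; e = 101 − 97 = 4
Largest |e| is 5 at x = 65, residual -5.

e = -5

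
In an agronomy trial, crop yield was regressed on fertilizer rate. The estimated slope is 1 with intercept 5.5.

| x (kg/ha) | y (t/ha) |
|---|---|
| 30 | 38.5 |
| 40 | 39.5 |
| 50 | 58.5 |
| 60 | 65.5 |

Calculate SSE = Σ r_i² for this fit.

x=30: ŷ = 5.5 + 30 = 35.5; r = 38.5 − 35.5 = 3
x=40: ŷ = 5.5 + 40 = 45.5; r = 39.5 − 45.5 = -6
x=50: ŷ = 5.5 + 50 = 55.5; r = 58.5 − 55.5 = 3
x=60: ŷ = 5.5 + 60 = 65.5; r = 65.5 − 65.5 = 0
SSE = 9 + 36 + 9 + 0 = 54

SSE = 54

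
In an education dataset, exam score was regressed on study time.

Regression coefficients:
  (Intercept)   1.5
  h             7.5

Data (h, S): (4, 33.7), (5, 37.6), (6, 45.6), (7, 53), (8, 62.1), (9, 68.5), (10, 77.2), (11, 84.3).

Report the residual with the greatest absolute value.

h=4: Ŝ = 1.5 + 7.5·4 = 31.5; e = 33.7 − 31.5 = 2.2
h=5: Ŝ = 1.5 + 7.5·5 = 39; e = 37.6 − 39 = -1.4
h=6: Ŝ = 1.5 + 7.5·6 = 46.5; e = 45.6 − 46.5 = -0.9
h=7: Ŝ = 1.5 + 7.5·7 = 54; e = 53 − 54 = -1
h=8: Ŝ = 1.5 + 7.5·8 = 61.5; e = 62.1 − 61.5 = 0.6
h=9: Ŝ = 1.5 + 7.5·9 = 69; e = 68.5 − 69 = -0.5
h=10: Ŝ = 1.5 + 7.5·10 = 76.5; e = 77.2 − 76.5 = 0.7
h=11: Ŝ = 1.5 + 7.5·11 = 84; e = 84.3 − 84 = 0.3
Largest |e| is 2.2 at h = 4, residual 2.2.

e = 2.2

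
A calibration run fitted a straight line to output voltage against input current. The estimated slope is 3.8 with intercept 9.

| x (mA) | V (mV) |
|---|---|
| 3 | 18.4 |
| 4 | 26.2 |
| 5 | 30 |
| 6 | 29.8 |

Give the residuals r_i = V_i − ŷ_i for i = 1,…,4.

x=3: ŷ = 9 + 3.8·3 = 20.4; r = 18.4 − 20.4 = -2
x=4: ŷ = 9 + 3.8·4 = 24.2; r = 26.2 − 24.2 = 2
x=5: ŷ = 9 + 3.8·5 = 28; r = 30 − 28 = 2
x=6: ŷ = 9 + 3.8·6 = 31.8; r = 29.8 − 31.8 = -2

-2, 2, 2, -2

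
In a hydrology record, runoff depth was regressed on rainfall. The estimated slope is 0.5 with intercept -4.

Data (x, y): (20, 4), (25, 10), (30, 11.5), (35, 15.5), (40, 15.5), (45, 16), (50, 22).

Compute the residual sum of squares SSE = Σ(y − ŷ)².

x=20: ŷ = -4 + 0.5·20 = 6; e = 4 − 6 = -2
x=25: ŷ = -4 + 0.5·25 = 8.5; e = 10 − 8.5 = 1.5
x=30: ŷ = -4 + 0.5·30 = 11; e = 11.5 − 11 = 0.5
x=35: ŷ = -4 + 0.5·35 = 13.5; e = 15.5 − 13.5 = 2
x=40: ŷ = -4 + 0.5·40 = 16; e = 15.5 − 16 = -0.5
x=45: ŷ = -4 + 0.5·45 = 18.5; e = 16 − 18.5 = -2.5
x=50: ŷ = -4 + 0.5·50 = 21; e = 22 − 21 = 1
SSE = 4 + 2.25 + 0.25 + 4 + 0.25 + 6.25 + 1 = 18

SSE = 18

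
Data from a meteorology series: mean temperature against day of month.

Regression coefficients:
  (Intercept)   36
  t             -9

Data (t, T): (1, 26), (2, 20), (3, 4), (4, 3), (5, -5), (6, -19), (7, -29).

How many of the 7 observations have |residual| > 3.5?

t=1: T̂ = 36 − 9·1 = 27; r = 26 − 27 = -1
t=2: T̂ = 36 − 9·2 = 18; r = 20 − 18 = 2
t=3: T̂ = 36 − 9·3 = 9; r = 4 − 9 = -5
t=4: T̂ = 36 − 9·4 = 0; r = 3 − 0 = 3
t=5: T̂ = 36 − 9·5 = -9; r = -5 − (-9) = 4
t=6: T̂ = 36 − 9·6 = -18; r = -19 − (-18) = -1
t=7: T̂ = 36 − 9·7 = -27; r = -29 − (-27) = -2
|r| > 3.5: t=3 (|r|=5), t=5 (|r|=4) → 2

2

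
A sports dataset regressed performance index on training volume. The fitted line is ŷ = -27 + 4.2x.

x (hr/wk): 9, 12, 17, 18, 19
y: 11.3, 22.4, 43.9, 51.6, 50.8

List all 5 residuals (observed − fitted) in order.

x=9: ŷ = -27 + 4.2·9 = 10.8; r = 11.3 − 10.8 = 0.5
x=12: ŷ = -27 + 4.2·12 = 23.4; r = 22.4 − 23.4 = -1
x=17: ŷ = -27 + 4.2·17 = 44.4; r = 43.9 − 44.4 = -0.5
x=18: ŷ = -27 + 4.2·18 = 48.6; r = 51.6 − 48.6 = 3
x=19: ŷ = -27 + 4.2·19 = 52.8; r = 50.8 − 52.8 = -2

0.5, -1, -0.5, 3, -2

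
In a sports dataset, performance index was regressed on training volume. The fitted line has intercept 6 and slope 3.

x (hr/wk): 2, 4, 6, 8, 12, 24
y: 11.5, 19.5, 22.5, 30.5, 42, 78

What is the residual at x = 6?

r = -1.5

ŷ = 6 + 3·6 = 24
r = 22.5 − 24 = -1.5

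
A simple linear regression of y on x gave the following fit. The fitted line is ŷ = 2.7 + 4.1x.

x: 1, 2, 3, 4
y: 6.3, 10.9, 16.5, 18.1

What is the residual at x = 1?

r = -0.5

ŷ = 2.7 + 4.1·1 = 6.8
r = 6.3 − 6.8 = -0.5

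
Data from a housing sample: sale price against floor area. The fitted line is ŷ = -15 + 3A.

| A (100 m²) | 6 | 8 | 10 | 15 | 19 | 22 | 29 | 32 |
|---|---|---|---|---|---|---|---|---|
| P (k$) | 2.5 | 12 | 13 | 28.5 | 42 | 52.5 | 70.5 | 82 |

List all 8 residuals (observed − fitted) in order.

A=6: ŷ = -15 + 3·6 = 3; e = 2.5 − 3 = -0.5
A=8: ŷ = -15 + 3·8 = 9; e = 12 − 9 = 3
A=10: ŷ = -15 + 3·10 = 15; e = 13 − 15 = -2
A=15: ŷ = -15 + 3·15 = 30; e = 28.5 − 30 = -1.5
A=19: ŷ = -15 + 3·19 = 42; e = 42 − 42 = 0
A=22: ŷ = -15 + 3·22 = 51; e = 52.5 − 51 = 1.5
A=29: ŷ = -15 + 3·29 = 72; e = 70.5 − 72 = -1.5
A=32: ŷ = -15 + 3·32 = 81; e = 82 − 81 = 1

-0.5, 3, -2, -1.5, 0, 1.5, -1.5, 1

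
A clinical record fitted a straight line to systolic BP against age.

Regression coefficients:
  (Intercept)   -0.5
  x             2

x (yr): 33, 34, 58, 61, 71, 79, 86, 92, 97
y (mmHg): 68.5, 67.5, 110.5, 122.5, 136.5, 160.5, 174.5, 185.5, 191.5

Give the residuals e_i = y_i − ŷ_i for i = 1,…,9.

x=33: ŷ = -0.5 + 2·33 = 65.5; e = 68.5 − 65.5 = 3
x=34: ŷ = -0.5 + 2·34 = 67.5; e = 67.5 − 67.5 = 0
x=58: ŷ = -0.5 + 2·58 = 115.5; e = 110.5 − 115.5 = -5
x=61: ŷ = -0.5 + 2·61 = 121.5; e = 122.5 − 121.5 = 1
x=71: ŷ = -0.5 + 2·71 = 141.5; e = 136.5 − 141.5 = -5
x=79: ŷ = -0.5 + 2·79 = 157.5; e = 160.5 − 157.5 = 3
x=86: ŷ = -0.5 + 2·86 = 171.5; e = 174.5 − 171.5 = 3
x=92: ŷ = -0.5 + 2·92 = 183.5; e = 185.5 − 183.5 = 2
x=97: ŷ = -0.5 + 2·97 = 193.5; e = 191.5 − 193.5 = -2

3, 0, -5, 1, -5, 3, 3, 2, -2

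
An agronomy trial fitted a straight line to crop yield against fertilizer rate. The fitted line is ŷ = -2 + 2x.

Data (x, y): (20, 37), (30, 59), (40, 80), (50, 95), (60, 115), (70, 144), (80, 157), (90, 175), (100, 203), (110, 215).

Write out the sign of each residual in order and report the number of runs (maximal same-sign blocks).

x=20: ŷ = -2 + 2·20 = 38; r = 37 − 38 = -1
x=30: ŷ = -2 + 2·30 = 58; r = 59 − 58 = 1
x=40: ŷ = -2 + 2·40 = 78; r = 80 − 78 = 2
x=50: ŷ = -2 + 2·50 = 98; r = 95 − 98 = -3
x=60: ŷ = -2 + 2·60 = 118; r = 115 − 118 = -3
x=70: ŷ = -2 + 2·70 = 138; r = 144 − 138 = 6
x=80: ŷ = -2 + 2·80 = 158; r = 157 − 158 = -1
x=90: ŷ = -2 + 2·90 = 178; r = 175 − 178 = -3
x=100: ŷ = -2 + 2·100 = 198; r = 203 − 198 = 5
x=110: ŷ = -2 + 2·110 = 218; r = 215 − 218 = -3
Signs: − + + − − + − − + −
Runs: −×1, +×2, −×2, +×1, −×2, +×1, −×1 → 7

7 runs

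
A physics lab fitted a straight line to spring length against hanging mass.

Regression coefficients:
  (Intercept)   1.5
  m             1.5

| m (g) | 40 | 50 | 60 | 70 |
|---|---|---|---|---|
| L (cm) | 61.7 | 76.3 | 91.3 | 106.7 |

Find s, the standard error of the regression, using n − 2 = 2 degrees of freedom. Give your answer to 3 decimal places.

m=40: ŷ = 1.5 + 1.5·40 = 61.5; e = 61.7 − 61.5 = 0.2
m=50: ŷ = 1.5 + 1.5·50 = 76.5; e = 76.3 − 76.5 = -0.2
m=60: ŷ = 1.5 + 1.5·60 = 91.5; e = 91.3 − 91.5 = -0.2
m=70: ŷ = 1.5 + 1.5·70 = 106.5; e = 106.7 − 106.5 = 0.2
SSE = 0.04 + 0.04 + 0.04 + 0.04 = 0.16
s = √(0.16/2) = √0.08 ≈ 0.283

s = 0.283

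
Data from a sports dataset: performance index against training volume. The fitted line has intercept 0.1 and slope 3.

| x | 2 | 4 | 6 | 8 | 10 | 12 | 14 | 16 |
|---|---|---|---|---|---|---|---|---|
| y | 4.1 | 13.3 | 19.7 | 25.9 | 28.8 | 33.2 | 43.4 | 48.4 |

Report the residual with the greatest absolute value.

e = -2.9

x=2: ŷ = 0.1 + 3·2 = 6.1; e = 4.1 − 6.1 = -2
x=4: ŷ = 0.1 + 3·4 = 12.1; e = 13.3 − 12.1 = 1.2
x=6: ŷ = 0.1 + 3·6 = 18.1; e = 19.7 − 18.1 = 1.6
x=8: ŷ = 0.1 + 3·8 = 24.1; e = 25.9 − 24.1 = 1.8
x=10: ŷ = 0.1 + 3·10 = 30.1; e = 28.8 − 30.1 = -1.3
x=12: ŷ = 0.1 + 3·12 = 36.1; e = 33.2 − 36.1 = -2.9
x=14: ŷ = 0.1 + 3·14 = 42.1; e = 43.4 − 42.1 = 1.3
x=16: ŷ = 0.1 + 3·16 = 48.1; e = 48.4 − 48.1 = 0.3
Largest |e| is 2.9 at x = 12, residual -2.9.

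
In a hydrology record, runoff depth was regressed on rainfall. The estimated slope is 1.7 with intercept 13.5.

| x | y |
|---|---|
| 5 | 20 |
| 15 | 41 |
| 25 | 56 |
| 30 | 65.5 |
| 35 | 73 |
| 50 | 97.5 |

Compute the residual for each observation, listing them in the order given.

-2, 2, 0, 1, 0, -1

x=5: ŷ = 13.5 + 1.7·5 = 22; r = 20 − 22 = -2
x=15: ŷ = 13.5 + 1.7·15 = 39; r = 41 − 39 = 2
x=25: ŷ = 13.5 + 1.7·25 = 56; r = 56 − 56 = 0
x=30: ŷ = 13.5 + 1.7·30 = 64.5; r = 65.5 − 64.5 = 1
x=35: ŷ = 13.5 + 1.7·35 = 73; r = 73 − 73 = 0
x=50: ŷ = 13.5 + 1.7·50 = 98.5; r = 97.5 − 98.5 = -1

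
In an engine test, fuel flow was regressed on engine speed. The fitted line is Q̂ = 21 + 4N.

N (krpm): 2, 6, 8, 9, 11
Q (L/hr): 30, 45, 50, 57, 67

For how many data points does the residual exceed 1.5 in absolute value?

N=2: Q̂ = 21 + 4·2 = 29; r = 30 − 29 = 1
N=6: Q̂ = 21 + 4·6 = 45; r = 45 − 45 = 0
N=8: Q̂ = 21 + 4·8 = 53; r = 50 − 53 = -3
N=9: Q̂ = 21 + 4·9 = 57; r = 57 − 57 = 0
N=11: Q̂ = 21 + 4·11 = 65; r = 67 − 65 = 2
|r| > 1.5: N=8 (|r|=3), N=11 (|r|=2) → 2

2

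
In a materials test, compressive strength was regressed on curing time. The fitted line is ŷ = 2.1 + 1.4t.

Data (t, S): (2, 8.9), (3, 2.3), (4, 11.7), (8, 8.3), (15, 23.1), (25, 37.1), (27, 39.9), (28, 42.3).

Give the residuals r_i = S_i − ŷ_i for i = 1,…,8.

4, -4, 4, -5, 0, 0, 0, 1

t=2: ŷ = 2.1 + 1.4·2 = 4.9; r = 8.9 − 4.9 = 4
t=3: ŷ = 2.1 + 1.4·3 = 6.3; r = 2.3 − 6.3 = -4
t=4: ŷ = 2.1 + 1.4·4 = 7.7; r = 11.7 − 7.7 = 4
t=8: ŷ = 2.1 + 1.4·8 = 13.3; r = 8.3 − 13.3 = -5
t=15: ŷ = 2.1 + 1.4·15 = 23.1; r = 23.1 − 23.1 = 0
t=25: ŷ = 2.1 + 1.4·25 = 37.1; r = 37.1 − 37.1 = 0
t=27: ŷ = 2.1 + 1.4·27 = 39.9; r = 39.9 − 39.9 = 0
t=28: ŷ = 2.1 + 1.4·28 = 41.3; r = 42.3 − 41.3 = 1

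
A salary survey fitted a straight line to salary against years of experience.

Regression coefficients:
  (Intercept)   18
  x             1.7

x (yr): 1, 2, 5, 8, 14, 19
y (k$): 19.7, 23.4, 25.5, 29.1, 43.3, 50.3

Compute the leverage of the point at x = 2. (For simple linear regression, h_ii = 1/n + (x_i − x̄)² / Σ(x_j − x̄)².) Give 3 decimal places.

x̄ = (1 + 2 + 5 + 8 + 14 + 19)/6 = 8.16667
Σ(x − x̄)² = 51.3611 + 38.0278 + 10.0278 + 0.0277778 + 34.0278 + 117.361 = 250.833
h = 1/6 + (-6.16667)²/250.833 = 0.166667 + 0.151606 = 0.318

h = 0.318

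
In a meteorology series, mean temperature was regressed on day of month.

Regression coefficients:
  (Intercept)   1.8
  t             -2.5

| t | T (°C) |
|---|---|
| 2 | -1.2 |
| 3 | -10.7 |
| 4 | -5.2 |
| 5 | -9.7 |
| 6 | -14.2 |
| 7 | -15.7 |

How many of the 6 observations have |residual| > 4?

t=2: T̂ = 1.8 − 2.5·2 = -3.2; r = -1.2 − (-3.2) = 2
t=3: T̂ = 1.8 − 2.5·3 = -5.7; r = -10.7 − (-5.7) = -5
t=4: T̂ = 1.8 − 2.5·4 = -8.2; r = -5.2 − (-8.2) = 3
t=5: T̂ = 1.8 − 2.5·5 = -10.7; r = -9.7 − (-10.7) = 1
t=6: T̂ = 1.8 − 2.5·6 = -13.2; r = -14.2 − (-13.2) = -1
t=7: T̂ = 1.8 − 2.5·7 = -15.7; r = -15.7 − (-15.7) = 0
|r| > 4: t=3 (|r|=5) → 1

1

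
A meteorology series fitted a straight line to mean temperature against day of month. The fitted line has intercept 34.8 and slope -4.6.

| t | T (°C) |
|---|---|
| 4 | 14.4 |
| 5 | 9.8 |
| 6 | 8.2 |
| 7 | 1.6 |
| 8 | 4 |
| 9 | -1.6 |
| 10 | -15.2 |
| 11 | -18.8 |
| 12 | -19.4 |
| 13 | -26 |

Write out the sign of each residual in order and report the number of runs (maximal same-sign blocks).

7 runs

t=4: ŷ = 34.8 − 4.6·4 = 16.4; e = 14.4 − 16.4 = -2
t=5: ŷ = 34.8 − 4.6·5 = 11.8; e = 9.8 − 11.8 = -2
t=6: ŷ = 34.8 − 4.6·6 = 7.2; e = 8.2 − 7.2 = 1
t=7: ŷ = 34.8 − 4.6·7 = 2.6; e = 1.6 − 2.6 = -1
t=8: ŷ = 34.8 − 4.6·8 = -2; e = 4 − (-2) = 6
t=9: ŷ = 34.8 − 4.6·9 = -6.6; e = -1.6 − (-6.6) = 5
t=10: ŷ = 34.8 − 4.6·10 = -11.2; e = -15.2 − (-11.2) = -4
t=11: ŷ = 34.8 − 4.6·11 = -15.8; e = -18.8 − (-15.8) = -3
t=12: ŷ = 34.8 − 4.6·12 = -20.4; e = -19.4 − (-20.4) = 1
t=13: ŷ = 34.8 − 4.6·13 = -25; e = -26 − (-25) = -1
Signs: − − + − + + − − + −
Runs: −×2, +×1, −×1, +×2, −×2, +×1, −×1 → 7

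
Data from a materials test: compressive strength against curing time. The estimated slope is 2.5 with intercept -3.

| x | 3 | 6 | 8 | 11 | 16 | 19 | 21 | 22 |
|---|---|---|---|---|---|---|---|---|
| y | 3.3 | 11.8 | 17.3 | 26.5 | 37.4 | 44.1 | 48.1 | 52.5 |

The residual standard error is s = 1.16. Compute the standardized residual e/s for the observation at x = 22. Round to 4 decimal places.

0.4310

ŷ = -3 + 2.5·22 = 52
e = 52.5 − 52 = 0.5
e/s = 0.5 / 1.16 = 0.4310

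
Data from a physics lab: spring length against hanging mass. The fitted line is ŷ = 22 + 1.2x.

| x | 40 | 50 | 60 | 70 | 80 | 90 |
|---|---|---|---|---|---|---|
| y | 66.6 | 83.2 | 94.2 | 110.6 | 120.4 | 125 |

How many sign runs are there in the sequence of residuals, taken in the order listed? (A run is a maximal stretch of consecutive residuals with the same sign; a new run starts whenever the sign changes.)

3 runs

x=40: ŷ = 22 + 1.2·40 = 70; e = 66.6 − 70 = -3.4
x=50: ŷ = 22 + 1.2·50 = 82; e = 83.2 − 82 = 1.2
x=60: ŷ = 22 + 1.2·60 = 94; e = 94.2 − 94 = 0.2
x=70: ŷ = 22 + 1.2·70 = 106; e = 110.6 − 106 = 4.6
x=80: ŷ = 22 + 1.2·80 = 118; e = 120.4 − 118 = 2.4
x=90: ŷ = 22 + 1.2·90 = 130; e = 125 − 130 = -5
Signs: − + + + + −
Runs: −×1, +×4, −×1 → 3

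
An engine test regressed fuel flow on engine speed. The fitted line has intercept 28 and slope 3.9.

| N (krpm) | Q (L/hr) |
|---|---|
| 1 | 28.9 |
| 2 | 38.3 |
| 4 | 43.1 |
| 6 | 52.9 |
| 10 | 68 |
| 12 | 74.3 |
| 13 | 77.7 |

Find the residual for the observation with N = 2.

ŷ = 28 + 3.9·2 = 35.8
e = 38.3 − 35.8 = 2.5

e = 2.5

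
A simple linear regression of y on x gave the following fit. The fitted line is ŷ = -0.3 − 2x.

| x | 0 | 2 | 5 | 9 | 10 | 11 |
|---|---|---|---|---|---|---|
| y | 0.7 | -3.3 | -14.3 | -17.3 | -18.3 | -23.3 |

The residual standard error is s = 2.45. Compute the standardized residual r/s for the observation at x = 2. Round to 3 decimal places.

0.408

ŷ = -0.3 − 2·2 = -4.3
r = -3.3 − (-4.3) = 1
r/s = 1 / 2.45 = 0.408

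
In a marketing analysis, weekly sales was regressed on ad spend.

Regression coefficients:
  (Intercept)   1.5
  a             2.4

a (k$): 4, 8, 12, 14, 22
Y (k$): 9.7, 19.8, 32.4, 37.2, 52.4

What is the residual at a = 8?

ŷ = 1.5 + 2.4·8 = 20.7
e = 19.8 − 20.7 = -0.9

e = -0.9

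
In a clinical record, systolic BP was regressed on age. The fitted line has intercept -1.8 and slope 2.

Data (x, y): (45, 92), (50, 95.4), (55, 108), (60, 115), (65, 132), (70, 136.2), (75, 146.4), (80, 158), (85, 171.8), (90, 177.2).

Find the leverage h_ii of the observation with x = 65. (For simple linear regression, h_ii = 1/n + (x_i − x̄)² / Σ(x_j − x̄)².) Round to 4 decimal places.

x̄ = (45 + 50 + 55 + 60 + 65 + 70 + 75 + 80 + 85 + 90)/10 = 67.5
Σ(x − x̄)² = 506.25 + 306.25 + 156.25 + 56.25 + 6.25 + 6.25 + 56.25 + 156.25 + 306.25 + 506.25 = 2062.5
h = 1/10 + (-2.5)²/2062.5 = 0.1 + 0.0030303 = 0.1030

h = 0.1030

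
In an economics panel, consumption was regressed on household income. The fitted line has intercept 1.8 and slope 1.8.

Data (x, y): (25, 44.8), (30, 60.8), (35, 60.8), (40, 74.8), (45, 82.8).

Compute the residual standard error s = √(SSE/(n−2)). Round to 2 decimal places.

s = 3.92

x=25: ŷ = 1.8 + 1.8·25 = 46.8; r = 44.8 − 46.8 = -2
x=30: ŷ = 1.8 + 1.8·30 = 55.8; r = 60.8 − 55.8 = 5
x=35: ŷ = 1.8 + 1.8·35 = 64.8; r = 60.8 − 64.8 = -4
x=40: ŷ = 1.8 + 1.8·40 = 73.8; r = 74.8 − 73.8 = 1
x=45: ŷ = 1.8 + 1.8·45 = 82.8; r = 82.8 − 82.8 = 0
SSE = 4 + 25 + 16 + 1 + 0 = 46
s = √(46/3) = √15.3333 ≈ 3.92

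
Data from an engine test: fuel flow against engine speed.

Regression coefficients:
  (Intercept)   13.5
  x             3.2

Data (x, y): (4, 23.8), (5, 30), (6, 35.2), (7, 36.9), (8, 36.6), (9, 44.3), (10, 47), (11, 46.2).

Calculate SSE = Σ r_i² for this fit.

SSE = 32.5

x=4: ŷ = 13.5 + 3.2·4 = 26.3; r = 23.8 − 26.3 = -2.5
x=5: ŷ = 13.5 + 3.2·5 = 29.5; r = 30 − 29.5 = 0.5
x=6: ŷ = 13.5 + 3.2·6 = 32.7; r = 35.2 − 32.7 = 2.5
x=7: ŷ = 13.5 + 3.2·7 = 35.9; r = 36.9 − 35.9 = 1
x=8: ŷ = 13.5 + 3.2·8 = 39.1; r = 36.6 − 39.1 = -2.5
x=9: ŷ = 13.5 + 3.2·9 = 42.3; r = 44.3 − 42.3 = 2
x=10: ŷ = 13.5 + 3.2·10 = 45.5; r = 47 − 45.5 = 1.5
x=11: ŷ = 13.5 + 3.2·11 = 48.7; r = 46.2 − 48.7 = -2.5
SSE = 6.25 + 0.25 + 6.25 + 1 + 6.25 + 4 + 2.25 + 6.25 = 32.5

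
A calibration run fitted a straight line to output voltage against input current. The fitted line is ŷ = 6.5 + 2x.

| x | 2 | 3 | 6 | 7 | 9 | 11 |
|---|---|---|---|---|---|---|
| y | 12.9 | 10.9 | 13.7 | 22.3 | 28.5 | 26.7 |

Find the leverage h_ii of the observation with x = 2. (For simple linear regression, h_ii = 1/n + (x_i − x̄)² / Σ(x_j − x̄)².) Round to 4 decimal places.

h = 0.4831

x̄ = (2 + 3 + 6 + 7 + 9 + 11)/6 = 6.33333
Σ(x − x̄)² = 18.7778 + 11.1111 + 0.111111 + 0.444444 + 7.11111 + 21.7778 = 59.3333
h = 1/6 + (-4.33333)²/59.3333 = 0.166667 + 0.316479 = 0.4831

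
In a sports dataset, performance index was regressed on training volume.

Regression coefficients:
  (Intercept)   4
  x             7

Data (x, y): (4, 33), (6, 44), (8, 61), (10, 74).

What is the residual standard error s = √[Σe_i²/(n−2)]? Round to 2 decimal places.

s = 1.73

x=4: ŷ = 4 + 7·4 = 32; e = 33 − 32 = 1
x=6: ŷ = 4 + 7·6 = 46; e = 44 − 46 = -2
x=8: ŷ = 4 + 7·8 = 60; e = 61 − 60 = 1
x=10: ŷ = 4 + 7·10 = 74; e = 74 − 74 = 0
SSE = 1 + 4 + 1 + 0 = 6
s = √(6/2) = √3 ≈ 1.73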